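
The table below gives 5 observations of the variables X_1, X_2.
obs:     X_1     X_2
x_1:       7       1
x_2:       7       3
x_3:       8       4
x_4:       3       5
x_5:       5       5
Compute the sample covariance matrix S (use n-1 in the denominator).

Step 1 — column means:
  mean(X_1) = (7 + 7 + 8 + 3 + 5) / 5 = 30/5 = 6
  mean(X_2) = (1 + 3 + 4 + 5 + 5) / 5 = 18/5 = 3.6

Step 2 — sample covariance S[i,j] = (1/(n-1)) · Σ_k (x_{k,i} - mean_i) · (x_{k,j} - mean_j), with n-1 = 4.
  S[X_1,X_1] = ((1)·(1) + (1)·(1) + (2)·(2) + (-3)·(-3) + (-1)·(-1)) / 4 = 16/4 = 4
  S[X_1,X_2] = ((1)·(-2.6) + (1)·(-0.6) + (2)·(0.4) + (-3)·(1.4) + (-1)·(1.4)) / 4 = -8/4 = -2
  S[X_2,X_2] = ((-2.6)·(-2.6) + (-0.6)·(-0.6) + (0.4)·(0.4) + (1.4)·(1.4) + (1.4)·(1.4)) / 4 = 11.2/4 = 2.8

S is symmetric (S[j,i] = S[i,j]). Assembling:

S = [[4, -2],
 [-2, 2.8]]


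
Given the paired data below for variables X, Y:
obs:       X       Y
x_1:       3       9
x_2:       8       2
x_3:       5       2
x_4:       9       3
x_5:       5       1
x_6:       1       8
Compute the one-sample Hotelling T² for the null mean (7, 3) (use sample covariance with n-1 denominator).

Step 1 — sample mean vector:
  mean(X) = (3 + 8 + 5 + 9 + 5 + 1) / 6 = 31/6 = 5.1667
  mean(Y) = (9 + 2 + 2 + 3 + 1 + 8) / 6 = 25/6 = 4.1667
  x̄ = (5.1667, 4.1667),  deviation x̄ - mu_0 = (5.1667, 4.1667) - (7, 3) = (-1.8333, 1.1667).

Step 2 — sample covariance matrix, S[i,j] = (1/(n-1)) · Σ_k (x_{k,i} - mean_i) · (x_{k,j} - mean_j), divisor n-1 = 5:
  S[X,X] = ((-2.1667)·(-2.1667) + (2.8333)·(2.8333) + (-0.1667)·(-0.1667) + (3.8333)·(3.8333) + (-0.1667)·(-0.1667) + (-4.1667)·(-4.1667)) / 5 = 44.8333/5 = 8.9667
  S[X,Y] = ((-2.1667)·(4.8333) + (2.8333)·(-2.1667) + (-0.1667)·(-2.1667) + (3.8333)·(-1.1667) + (-0.1667)·(-3.1667) + (-4.1667)·(3.8333)) / 5 = -36.1667/5 = -7.2333
  S[Y,Y] = ((4.8333)·(4.8333) + (-2.1667)·(-2.1667) + (-2.1667)·(-2.1667) + (-1.1667)·(-1.1667) + (-3.1667)·(-3.1667) + (3.8333)·(3.8333)) / 5 = 58.8333/5 = 11.7667
  S = [[8.9667, -7.2333],
 [-7.2333, 11.7667]].

Step 3 — invert S. det(S) = 8.9667·11.7667 - (-7.2333)² = 53.1867.
  S^{-1} = (1/det) · [[d, -b], [-b, a]] = [[0.2212, 0.136],
 [0.136, 0.1686]].

Step 4 — quadratic form (x̄ - mu_0)^T · S^{-1} · (x̄ - mu_0):
  S^{-1} · (x̄ - mu_0) = (-0.2469, -0.0526),
  (x̄ - mu_0)^T · [...] = (-1.8333)·(-0.2469) + (1.1667)·(-0.0526) = 0.3913.

Step 5 — scale by n: T² = 6 · 0.3913 = 2.3477.

T² ≈ 2.3477


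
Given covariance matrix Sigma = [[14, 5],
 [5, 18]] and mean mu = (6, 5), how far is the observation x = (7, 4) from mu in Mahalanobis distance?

Step 1 — centre the observation: (x - mu) = (1, -1).

Step 2 — invert Sigma. det(Sigma) = 14·18 - (5)² = 227.
  Sigma^{-1} = (1/det) · [[d, -b], [-b, a]] = [[0.0793, -0.022],
 [-0.022, 0.0617]].

Step 3 — form the quadratic (x - mu)^T · Sigma^{-1} · (x - mu):
  Sigma^{-1} · (x - mu) = (0.1013, -0.0837).
  (x - mu)^T · [Sigma^{-1} · (x - mu)] = (1)·(0.1013) + (-1)·(-0.0837) = 0.185.

Step 4 — take square root: d = √(0.185) ≈ 0.4301.

d(x, mu) = √(0.185) ≈ 0.4301


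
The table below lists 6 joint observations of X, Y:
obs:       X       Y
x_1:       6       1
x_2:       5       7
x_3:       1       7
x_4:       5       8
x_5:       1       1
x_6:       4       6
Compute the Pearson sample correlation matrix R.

Step 1 — column means:
  mean(X) = (6 + 5 + 1 + 5 + 1 + 4) / 6 = 22/6 = 3.6667
  mean(Y) = (1 + 7 + 7 + 8 + 1 + 6) / 6 = 30/6 = 5

Step 2 — sample variances and covariances s[i,j] = (1/(n-1)) · Σ_k (x_{k,i} - mean_i) · (x_{k,j} - mean_j), with n-1 = 5:
  s[X,X] = ((2.3333)·(2.3333) + (1.3333)·(1.3333) + (-2.6667)·(-2.6667) + (1.3333)·(1.3333) + (-2.6667)·(-2.6667) + (0.3333)·(0.3333)) / 5 = 23.3333/5 = 4.6667
  s[X,Y] = ((2.3333)·(-4) + (1.3333)·(2) + (-2.6667)·(2) + (1.3333)·(3) + (-2.6667)·(-4) + (0.3333)·(1)) / 5 = 3/5 = 0.6
  s[Y,Y] = ((-4)·(-4) + (2)·(2) + (2)·(2) + (3)·(3) + (-4)·(-4) + (1)·(1)) / 5 = 50/5 = 10
  Sample standard deviations s_i = √(s[i,i]):
  s(X) = √(4.6667) = 2.1602
  s(Y) = √(10) = 3.1623

Step 3 — r_{ij} = s_{ij} / (s_i · s_j):
  r[X,X] = 1 (diagonal).
  r[X,Y] = 0.6 / (2.1602 · 3.1623) = 0.6 / 6.8313 = 0.0878
  r[Y,Y] = 1 (diagonal).

R is symmetric with unit diagonal. Assembling:

R = [[1, 0.0878],
 [0.0878, 1]]


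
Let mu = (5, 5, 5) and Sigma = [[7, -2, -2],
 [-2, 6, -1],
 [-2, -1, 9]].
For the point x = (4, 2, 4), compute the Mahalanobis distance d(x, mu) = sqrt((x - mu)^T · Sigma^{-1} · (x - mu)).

Step 1 — centre the observation: (x - mu) = (-1, -3, -1).

Step 2 — invert Sigma (cofactor / det for 3×3, or solve directly):
  Sigma^{-1} = [[0.1749, 0.066, 0.0462],
 [0.066, 0.1947, 0.0363],
 [0.0462, 0.0363, 0.1254]].

Step 3 — form the quadratic (x - mu)^T · Sigma^{-1} · (x - mu):
  Sigma^{-1} · (x - mu) = (-0.4191, -0.6865, -0.2805).
  (x - mu)^T · [Sigma^{-1} · (x - mu)] = (-1)·(-0.4191) + (-3)·(-0.6865) + (-1)·(-0.2805) = 2.7591.

Step 4 — take square root: d = √(2.7591) ≈ 1.661.

d(x, mu) = √(2.7591) ≈ 1.661


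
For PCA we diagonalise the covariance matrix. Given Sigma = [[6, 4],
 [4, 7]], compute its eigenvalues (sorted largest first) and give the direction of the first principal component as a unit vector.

Step 1 — characteristic polynomial of 2×2 Sigma:
  det(Sigma - λI) = λ² - trace · λ + det = 0.
  trace = 6 + 7 = 13, det = 6·7 - (4)² = 26.
Step 2 — discriminant:
  Δ = trace² - 4·det = 169 - 104 = 65.
Step 3 — eigenvalues:
  λ = (trace ± √Δ)/2 = (13 ± 8.0623)/2,
  λ_1 = 10.5311,  λ_2 = 2.4689.

Step 4 — unit eigenvector for λ_1: solve (Sigma - λ_1 I)v = 0. First row:
  (6 - 10.5311)·v_x + (4)·v_y = 0, i.e. (-4.5311)·v_x + (4)·v_y = 0,
  so v ∝ (b, λ_1 - a) = (4, 4.5311) = u.
  ||u|| = √((4)² + (4.5311)²) = √(36.5311) ≈ 6.0441,
  v_1 = u/||u|| ≈ (0.6618, 0.7497) (||v_1|| = 1).

λ_1 = 10.5311,  λ_2 = 2.4689;  v_1 ≈ (0.6618, 0.7497)


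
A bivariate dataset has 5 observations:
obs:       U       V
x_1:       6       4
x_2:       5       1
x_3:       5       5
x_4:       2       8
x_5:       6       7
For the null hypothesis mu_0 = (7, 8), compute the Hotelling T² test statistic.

Step 1 — sample mean vector:
  mean(U) = (6 + 5 + 5 + 2 + 6) / 5 = 24/5 = 4.8
  mean(V) = (4 + 1 + 5 + 8 + 7) / 5 = 25/5 = 5
  x̄ = (4.8, 5),  deviation x̄ - mu_0 = (4.8, 5) - (7, 8) = (-2.2, -3).

Step 2 — sample covariance matrix, S[i,j] = (1/(n-1)) · Σ_k (x_{k,i} - mean_i) · (x_{k,j} - mean_j), divisor n-1 = 4:
  S[U,U] = ((1.2)·(1.2) + (0.2)·(0.2) + (0.2)·(0.2) + (-2.8)·(-2.8) + (1.2)·(1.2)) / 4 = 10.8/4 = 2.7
  S[U,V] = ((1.2)·(-1) + (0.2)·(-4) + (0.2)·(0) + (-2.8)·(3) + (1.2)·(2)) / 4 = -8/4 = -2
  S[V,V] = ((-1)·(-1) + (-4)·(-4) + (0)·(0) + (3)·(3) + (2)·(2)) / 4 = 30/4 = 7.5
  S = [[2.7, -2],
 [-2, 7.5]].

Step 3 — invert S. det(S) = 2.7·7.5 - (-2)² = 16.25.
  S^{-1} = (1/det) · [[d, -b], [-b, a]] = [[0.4615, 0.1231],
 [0.1231, 0.1662]].

Step 4 — quadratic form (x̄ - mu_0)^T · S^{-1} · (x̄ - mu_0):
  S^{-1} · (x̄ - mu_0) = (-1.3846, -0.7692),
  (x̄ - mu_0)^T · [...] = (-2.2)·(-1.3846) + (-3)·(-0.7692) = 5.3538.

Step 5 — scale by n: T² = 5 · 5.3538 = 26.7692.

T² ≈ 26.7692


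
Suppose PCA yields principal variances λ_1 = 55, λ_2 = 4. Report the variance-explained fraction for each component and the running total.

Step 1 — total variance = trace(Sigma) = Σ λ_i = 55 + 4 = 59.

Step 2 — fraction explained by component i = λ_i / Σ λ:
  PC1: 55/59 = 0.9322
  PC2: 4/59 = 0.0678

Step 3 — cumulative fraction after k components = (λ_1 + ... + λ_k) / Σ λ:
  k = 1: 55/59 = 0.9322
  k = 2: (55 + 4)/59 = 59/59 = 1

Summary (fraction, with percent):

explained: PC1 0.9322 (93.22%), PC2 0.0678 (6.78%);  cumulative: 0.9322, 1


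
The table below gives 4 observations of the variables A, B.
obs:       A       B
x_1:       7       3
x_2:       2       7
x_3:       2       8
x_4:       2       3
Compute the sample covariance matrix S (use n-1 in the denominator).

Step 1 — column means:
  mean(A) = (7 + 2 + 2 + 2) / 4 = 13/4 = 3.25
  mean(B) = (3 + 7 + 8 + 3) / 4 = 21/4 = 5.25

Step 2 — sample covariance S[i,j] = (1/(n-1)) · Σ_k (x_{k,i} - mean_i) · (x_{k,j} - mean_j), with n-1 = 3.
  S[A,A] = ((3.75)·(3.75) + (-1.25)·(-1.25) + (-1.25)·(-1.25) + (-1.25)·(-1.25)) / 3 = 18.75/3 = 6.25
  S[A,B] = ((3.75)·(-2.25) + (-1.25)·(1.75) + (-1.25)·(2.75) + (-1.25)·(-2.25)) / 3 = -11.25/3 = -3.75
  S[B,B] = ((-2.25)·(-2.25) + (1.75)·(1.75) + (2.75)·(2.75) + (-2.25)·(-2.25)) / 3 = 20.75/3 = 6.9167

S is symmetric (S[j,i] = S[i,j]). Assembling:

S = [[6.25, -3.75],
 [-3.75, 6.9167]]


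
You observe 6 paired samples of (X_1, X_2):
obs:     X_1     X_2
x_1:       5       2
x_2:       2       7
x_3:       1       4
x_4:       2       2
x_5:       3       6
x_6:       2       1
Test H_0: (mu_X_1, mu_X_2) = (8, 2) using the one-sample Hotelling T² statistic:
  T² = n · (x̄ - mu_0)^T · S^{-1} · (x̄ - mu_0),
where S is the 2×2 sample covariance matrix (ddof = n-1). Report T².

Step 1 — sample mean vector:
  mean(X_1) = (5 + 2 + 1 + 2 + 3 + 2) / 6 = 15/6 = 2.5
  mean(X_2) = (2 + 7 + 4 + 2 + 6 + 1) / 6 = 22/6 = 3.6667
  x̄ = (2.5, 3.6667),  deviation x̄ - mu_0 = (2.5, 3.6667) - (8, 2) = (-5.5, 1.6667).

Step 2 — sample covariance matrix, S[i,j] = (1/(n-1)) · Σ_k (x_{k,i} - mean_i) · (x_{k,j} - mean_j), divisor n-1 = 5:
  S[X_1,X_1] = ((2.5)·(2.5) + (-0.5)·(-0.5) + (-1.5)·(-1.5) + (-0.5)·(-0.5) + (0.5)·(0.5) + (-0.5)·(-0.5)) / 5 = 9.5/5 = 1.9
  S[X_1,X_2] = ((2.5)·(-1.6667) + (-0.5)·(3.3333) + (-1.5)·(0.3333) + (-0.5)·(-1.6667) + (0.5)·(2.3333) + (-0.5)·(-2.6667)) / 5 = -3/5 = -0.6
  S[X_2,X_2] = ((-1.6667)·(-1.6667) + (3.3333)·(3.3333) + (0.3333)·(0.3333) + (-1.6667)·(-1.6667) + (2.3333)·(2.3333) + (-2.6667)·(-2.6667)) / 5 = 29.3333/5 = 5.8667
  S = [[1.9, -0.6],
 [-0.6, 5.8667]].

Step 3 — invert S. det(S) = 1.9·5.8667 - (-0.6)² = 10.7867.
  S^{-1} = (1/det) · [[d, -b], [-b, a]] = [[0.5439, 0.0556],
 [0.0556, 0.1761]].

Step 4 — quadratic form (x̄ - mu_0)^T · S^{-1} · (x̄ - mu_0):
  S^{-1} · (x̄ - mu_0) = (-2.8986, -0.0124),
  (x̄ - mu_0)^T · [...] = (-5.5)·(-2.8986) + (1.6667)·(-0.0124) = 15.9219.

Step 5 — scale by n: T² = 6 · 15.9219 = 95.5315.

T² ≈ 95.5315


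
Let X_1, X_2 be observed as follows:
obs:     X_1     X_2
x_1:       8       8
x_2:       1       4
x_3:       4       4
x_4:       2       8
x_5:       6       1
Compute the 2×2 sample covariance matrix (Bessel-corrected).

Step 1 — column means:
  mean(X_1) = (8 + 1 + 4 + 2 + 6) / 5 = 21/5 = 4.2
  mean(X_2) = (8 + 4 + 4 + 8 + 1) / 5 = 25/5 = 5

Step 2 — sample covariance S[i,j] = (1/(n-1)) · Σ_k (x_{k,i} - mean_i) · (x_{k,j} - mean_j), with n-1 = 4.
  S[X_1,X_1] = ((3.8)·(3.8) + (-3.2)·(-3.2) + (-0.2)·(-0.2) + (-2.2)·(-2.2) + (1.8)·(1.8)) / 4 = 32.8/4 = 8.2
  S[X_1,X_2] = ((3.8)·(3) + (-3.2)·(-1) + (-0.2)·(-1) + (-2.2)·(3) + (1.8)·(-4)) / 4 = 1/4 = 0.25
  S[X_2,X_2] = ((3)·(3) + (-1)·(-1) + (-1)·(-1) + (3)·(3) + (-4)·(-4)) / 4 = 36/4 = 9

S is symmetric (S[j,i] = S[i,j]). Assembling:

S = [[8.2, 0.25],
 [0.25, 9]]


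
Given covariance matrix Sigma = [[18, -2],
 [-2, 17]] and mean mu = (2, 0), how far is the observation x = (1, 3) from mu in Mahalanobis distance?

Step 1 — centre the observation: (x - mu) = (-1, 3).

Step 2 — invert Sigma. det(Sigma) = 18·17 - (-2)² = 302.
  Sigma^{-1} = (1/det) · [[d, -b], [-b, a]] = [[0.0563, 0.0066],
 [0.0066, 0.0596]].

Step 3 — form the quadratic (x - mu)^T · Sigma^{-1} · (x - mu):
  Sigma^{-1} · (x - mu) = (-0.0364, 0.1722).
  (x - mu)^T · [Sigma^{-1} · (x - mu)] = (-1)·(-0.0364) + (3)·(0.1722) = 0.553.

Step 4 — take square root: d = √(0.553) ≈ 0.7436.

d(x, mu) = √(0.553) ≈ 0.7436


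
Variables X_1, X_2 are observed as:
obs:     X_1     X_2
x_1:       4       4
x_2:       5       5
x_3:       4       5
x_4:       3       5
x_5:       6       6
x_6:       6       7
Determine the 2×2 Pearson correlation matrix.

Step 1 — column means:
  mean(X_1) = (4 + 5 + 4 + 3 + 6 + 6) / 6 = 28/6 = 4.6667
  mean(X_2) = (4 + 5 + 5 + 5 + 6 + 7) / 6 = 32/6 = 5.3333

Step 2 — sample variances and covariances s[i,j] = (1/(n-1)) · Σ_k (x_{k,i} - mean_i) · (x_{k,j} - mean_j), with n-1 = 5:
  s[X_1,X_1] = ((-0.6667)·(-0.6667) + (0.3333)·(0.3333) + (-0.6667)·(-0.6667) + (-1.6667)·(-1.6667) + (1.3333)·(1.3333) + (1.3333)·(1.3333)) / 5 = 7.3333/5 = 1.4667
  s[X_1,X_2] = ((-0.6667)·(-1.3333) + (0.3333)·(-0.3333) + (-0.6667)·(-0.3333) + (-1.6667)·(-0.3333) + (1.3333)·(0.6667) + (1.3333)·(1.6667)) / 5 = 4.6667/5 = 0.9333
  s[X_2,X_2] = ((-1.3333)·(-1.3333) + (-0.3333)·(-0.3333) + (-0.3333)·(-0.3333) + (-0.3333)·(-0.3333) + (0.6667)·(0.6667) + (1.6667)·(1.6667)) / 5 = 5.3333/5 = 1.0667
  Sample standard deviations s_i = √(s[i,i]):
  s(X_1) = √(1.4667) = 1.2111
  s(X_2) = √(1.0667) = 1.0328

Step 3 — r_{ij} = s_{ij} / (s_i · s_j):
  r[X_1,X_1] = 1 (diagonal).
  r[X_1,X_2] = 0.9333 / (1.2111 · 1.0328) = 0.9333 / 1.2508 = 0.7462
  r[X_2,X_2] = 1 (diagonal).

R is symmetric with unit diagonal. Assembling:

R = [[1, 0.7462],
 [0.7462, 1]]


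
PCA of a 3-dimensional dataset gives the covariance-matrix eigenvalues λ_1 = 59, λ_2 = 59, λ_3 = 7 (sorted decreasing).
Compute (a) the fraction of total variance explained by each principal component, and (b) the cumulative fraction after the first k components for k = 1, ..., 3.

Step 1 — total variance = trace(Sigma) = Σ λ_i = 59 + 59 + 7 = 125.

Step 2 — fraction explained by component i = λ_i / Σ λ:
  PC1: 59/125 = 0.472
  PC2: 59/125 = 0.472
  PC3: 7/125 = 0.056

Step 3 — cumulative fraction after k components = (λ_1 + ... + λ_k) / Σ λ:
  k = 1: 59/125 = 0.472
  k = 2: (59 + 59)/125 = 118/125 = 0.944
  k = 3: (59 + 59 + 7)/125 = 125/125 = 1

Summary (fraction, with percent):

explained: PC1 0.472 (47.2%), PC2 0.472 (47.2%), PC3 0.056 (5.6%);  cumulative: 0.472, 0.944, 1


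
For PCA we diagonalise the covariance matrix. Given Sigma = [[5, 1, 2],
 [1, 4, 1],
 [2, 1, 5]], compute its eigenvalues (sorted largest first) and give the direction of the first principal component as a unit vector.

Step 1 — characteristic polynomial p(λ) = det(λI - Sigma) = λ³ - tr·λ² + c_1·λ - det, where tr = trace, c_1 = sum of the principal 2×2 minors, det = det(Sigma):
  tr = 5 + 4 + 5 = 14,
  c_1 = (5·4 - (1)²) + (5·5 - (2)²) + (4·5 - (1)²) = 19 + 21 + 19 = 59,
  det = 5·(4·5 - (1)²) - (1)·((1)·5 - (1)·(2)) + (2)·((1)·(1) - 4·(2)) = 5·(19) - (1)·(3) + (2)·(-7) = 78.
  So p(λ) = λ³ - 14λ² + 59λ - 78.
Step 2 — look for an integer root (rational root theorem: any rational root is an integer divisor of 78). Testing λ = 3:
  p(3) = 27 - 126 + 177 - 78 = 0  ✓
  Dividing out (λ - 3): p(λ) = (λ - 3)(λ² - 11λ + 26).
Step 3 — remaining eigenvalues from the quadratic λ² - 11λ + 26 = 0:
  Δ = 11² - 4·26 = 121 - 104 = 17,  λ = (11 ± √17)/2 = (11 ± 4.1231)/2 ≈ 7.5616 or 3.4384.
  Sorted: λ_1 = 7.5616,  λ_2 = 3.4384,  λ_3 = 3  (check: sum = 14 = tr ✓).

Step 4 — unit eigenvector for λ_1 ≈ 7.5616: v spans the null space of (Sigma - λ_1 I), whose rows are
  r_1 = (-2.5616, 1, 2),  r_2 = (1, -3.5616, 1),  r_3 = (2, 1, -2.5616).
  v is orthogonal to every row, so take v ∝ r_1 × r_2 = ((1)·(1) - (2)·(-3.5616), (2)·(1) - (-2.5616)·(1), (-2.5616)·(-3.5616) - (1)·(1)) ≈ (8.1231, 4.5616, 8.1231).
  Let u = (8.1231, 4.5616, 8.1231).
  ||u|| = √((8.1231)² + (4.5616)² + (8.1231)²) = √(152.7775) ≈ 12.3603,  v_1 = u/||u|| ≈ (0.6572, 0.369, 0.6572) (||v_1|| = 1).

λ_1 = 7.5616,  λ_2 = 3.4384,  λ_3 = 3;  v_1 ≈ (0.6572, 0.369, 0.6572)


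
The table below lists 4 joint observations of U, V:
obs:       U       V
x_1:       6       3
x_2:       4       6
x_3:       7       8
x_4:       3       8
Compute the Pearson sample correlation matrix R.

Step 1 — column means:
  mean(U) = (6 + 4 + 7 + 3) / 4 = 20/4 = 5
  mean(V) = (3 + 6 + 8 + 8) / 4 = 25/4 = 6.25

Step 2 — sample variances and covariances s[i,j] = (1/(n-1)) · Σ_k (x_{k,i} - mean_i) · (x_{k,j} - mean_j), with n-1 = 3:
  s[U,U] = ((1)·(1) + (-1)·(-1) + (2)·(2) + (-2)·(-2)) / 3 = 10/3 = 3.3333
  s[U,V] = ((1)·(-3.25) + (-1)·(-0.25) + (2)·(1.75) + (-2)·(1.75)) / 3 = -3/3 = -1
  s[V,V] = ((-3.25)·(-3.25) + (-0.25)·(-0.25) + (1.75)·(1.75) + (1.75)·(1.75)) / 3 = 16.75/3 = 5.5833
  Sample standard deviations s_i = √(s[i,i]):
  s(U) = √(3.3333) = 1.8257
  s(V) = √(5.5833) = 2.3629

Step 3 — r_{ij} = s_{ij} / (s_i · s_j):
  r[U,U] = 1 (diagonal).
  r[U,V] = -1 / (1.8257 · 2.3629) = -1 / 4.3141 = -0.2318
  r[V,V] = 1 (diagonal).

R is symmetric with unit diagonal. Assembling:

R = [[1, -0.2318],
 [-0.2318, 1]]


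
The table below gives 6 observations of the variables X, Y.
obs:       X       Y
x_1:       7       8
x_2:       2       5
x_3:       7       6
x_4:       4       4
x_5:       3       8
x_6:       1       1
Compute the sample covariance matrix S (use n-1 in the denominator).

Step 1 — column means:
  mean(X) = (7 + 2 + 7 + 4 + 3 + 1) / 6 = 24/6 = 4
  mean(Y) = (8 + 5 + 6 + 4 + 8 + 1) / 6 = 32/6 = 5.3333

Step 2 — sample covariance S[i,j] = (1/(n-1)) · Σ_k (x_{k,i} - mean_i) · (x_{k,j} - mean_j), with n-1 = 5.
  S[X,X] = ((3)·(3) + (-2)·(-2) + (3)·(3) + (0)·(0) + (-1)·(-1) + (-3)·(-3)) / 5 = 32/5 = 6.4
  S[X,Y] = ((3)·(2.6667) + (-2)·(-0.3333) + (3)·(0.6667) + (0)·(-1.3333) + (-1)·(2.6667) + (-3)·(-4.3333)) / 5 = 21/5 = 4.2
  S[Y,Y] = ((2.6667)·(2.6667) + (-0.3333)·(-0.3333) + (0.6667)·(0.6667) + (-1.3333)·(-1.3333) + (2.6667)·(2.6667) + (-4.3333)·(-4.3333)) / 5 = 35.3333/5 = 7.0667

S is symmetric (S[j,i] = S[i,j]). Assembling:

S = [[6.4, 4.2],
 [4.2, 7.0667]]


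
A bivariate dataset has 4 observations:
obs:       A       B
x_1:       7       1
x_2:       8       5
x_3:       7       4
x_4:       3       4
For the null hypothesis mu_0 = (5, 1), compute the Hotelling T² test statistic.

Step 1 — sample mean vector:
  mean(A) = (7 + 8 + 7 + 3) / 4 = 25/4 = 6.25
  mean(B) = (1 + 5 + 4 + 4) / 4 = 14/4 = 3.5
  x̄ = (6.25, 3.5),  deviation x̄ - mu_0 = (6.25, 3.5) - (5, 1) = (1.25, 2.5).

Step 2 — sample covariance matrix, S[i,j] = (1/(n-1)) · Σ_k (x_{k,i} - mean_i) · (x_{k,j} - mean_j), divisor n-1 = 3:
  S[A,A] = ((0.75)·(0.75) + (1.75)·(1.75) + (0.75)·(0.75) + (-3.25)·(-3.25)) / 3 = 14.75/3 = 4.9167
  S[A,B] = ((0.75)·(-2.5) + (1.75)·(1.5) + (0.75)·(0.5) + (-3.25)·(0.5)) / 3 = -0.5/3 = -0.1667
  S[B,B] = ((-2.5)·(-2.5) + (1.5)·(1.5) + (0.5)·(0.5) + (0.5)·(0.5)) / 3 = 9/3 = 3
  S = [[4.9167, -0.1667],
 [-0.1667, 3]].

Step 3 — invert S. det(S) = 4.9167·3 - (-0.1667)² = 14.7222.
  S^{-1} = (1/det) · [[d, -b], [-b, a]] = [[0.2038, 0.0113],
 [0.0113, 0.334]].

Step 4 — quadratic form (x̄ - mu_0)^T · S^{-1} · (x̄ - mu_0):
  S^{-1} · (x̄ - mu_0) = (0.283, 0.8491),
  (x̄ - mu_0)^T · [...] = (1.25)·(0.283) + (2.5)·(0.8491) = 2.4764.

Step 5 — scale by n: T² = 4 · 2.4764 = 9.9057.

T² ≈ 9.9057


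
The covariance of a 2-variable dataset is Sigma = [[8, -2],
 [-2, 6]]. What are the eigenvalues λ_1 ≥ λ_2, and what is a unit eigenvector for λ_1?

Step 1 — characteristic polynomial of 2×2 Sigma:
  det(Sigma - λI) = λ² - trace · λ + det = 0.
  trace = 8 + 6 = 14, det = 8·6 - (-2)² = 44.
Step 2 — discriminant:
  Δ = trace² - 4·det = 196 - 176 = 20.
Step 3 — eigenvalues:
  λ = (trace ± √Δ)/2 = (14 ± 4.4721)/2,
  λ_1 = 9.2361,  λ_2 = 4.7639.

Step 4 — unit eigenvector for λ_1: solve (Sigma - λ_1 I)v = 0. First row:
  (8 - 9.2361)·v_x + (-2)·v_y = 0, i.e. (-1.2361)·v_x + (-2)·v_y = 0,
  so v ∝ (b, λ_1 - a) = (-2, 1.2361); multiply by -1 so the first entry is positive: u = (2, -1.2361).
  ||u|| = √((2)² + (-1.2361)²) = √(5.5279) ≈ 2.3511,
  v_1 = u/||u|| ≈ (0.8507, -0.5257) (||v_1|| = 1).

λ_1 = 9.2361,  λ_2 = 4.7639;  v_1 ≈ (0.8507, -0.5257)


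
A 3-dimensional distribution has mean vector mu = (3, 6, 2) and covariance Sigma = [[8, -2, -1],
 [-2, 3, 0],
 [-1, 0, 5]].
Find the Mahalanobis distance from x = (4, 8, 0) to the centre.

Step 1 — centre the observation: (x - mu) = (1, 2, -2).

Step 2 — invert Sigma (cofactor / det for 3×3, or solve directly):
  Sigma^{-1} = [[0.1546, 0.1031, 0.0309],
 [0.1031, 0.4021, 0.0206],
 [0.0309, 0.0206, 0.2062]].

Step 3 — form the quadratic (x - mu)^T · Sigma^{-1} · (x - mu):
  Sigma^{-1} · (x - mu) = (0.299, 0.866, -0.3402).
  (x - mu)^T · [Sigma^{-1} · (x - mu)] = (1)·(0.299) + (2)·(0.866) + (-2)·(-0.3402) = 2.7113.

Step 4 — take square root: d = √(2.7113) ≈ 1.6466.

d(x, mu) = √(2.7113) ≈ 1.6466


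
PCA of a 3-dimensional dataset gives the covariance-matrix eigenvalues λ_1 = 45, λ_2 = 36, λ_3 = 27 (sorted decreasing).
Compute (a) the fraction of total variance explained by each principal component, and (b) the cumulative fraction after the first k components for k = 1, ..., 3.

Step 1 — total variance = trace(Sigma) = Σ λ_i = 45 + 36 + 27 = 108.

Step 2 — fraction explained by component i = λ_i / Σ λ:
  PC1: 45/108 = 0.4167
  PC2: 36/108 = 0.3333
  PC3: 27/108 = 0.25

Step 3 — cumulative fraction after k components = (λ_1 + ... + λ_k) / Σ λ:
  k = 1: 45/108 = 0.4167
  k = 2: (45 + 36)/108 = 81/108 = 0.75
  k = 3: (45 + 36 + 27)/108 = 108/108 = 1

Summary (fraction, with percent):

explained: PC1 0.4167 (41.67%), PC2 0.3333 (33.33%), PC3 0.25 (25%);  cumulative: 0.4167, 0.75, 1


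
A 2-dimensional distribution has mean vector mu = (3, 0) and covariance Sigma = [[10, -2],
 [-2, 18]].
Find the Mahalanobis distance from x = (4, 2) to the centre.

Step 1 — centre the observation: (x - mu) = (1, 2).

Step 2 — invert Sigma. det(Sigma) = 10·18 - (-2)² = 176.
  Sigma^{-1} = (1/det) · [[d, -b], [-b, a]] = [[0.1023, 0.0114],
 [0.0114, 0.0568]].

Step 3 — form the quadratic (x - mu)^T · Sigma^{-1} · (x - mu):
  Sigma^{-1} · (x - mu) = (0.125, 0.125).
  (x - mu)^T · [Sigma^{-1} · (x - mu)] = (1)·(0.125) + (2)·(0.125) = 0.375.

Step 4 — take square root: d = √(0.375) ≈ 0.6124.

d(x, mu) = √(0.375) ≈ 0.6124


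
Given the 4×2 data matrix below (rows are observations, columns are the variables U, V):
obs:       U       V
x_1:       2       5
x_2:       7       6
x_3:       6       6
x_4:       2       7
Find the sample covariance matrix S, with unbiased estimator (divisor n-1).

Step 1 — column means:
  mean(U) = (2 + 7 + 6 + 2) / 4 = 17/4 = 4.25
  mean(V) = (5 + 6 + 6 + 7) / 4 = 24/4 = 6

Step 2 — sample covariance S[i,j] = (1/(n-1)) · Σ_k (x_{k,i} - mean_i) · (x_{k,j} - mean_j), with n-1 = 3.
  S[U,U] = ((-2.25)·(-2.25) + (2.75)·(2.75) + (1.75)·(1.75) + (-2.25)·(-2.25)) / 3 = 20.75/3 = 6.9167
  S[U,V] = ((-2.25)·(-1) + (2.75)·(0) + (1.75)·(0) + (-2.25)·(1)) / 3 = 0/3 = 0
  S[V,V] = ((-1)·(-1) + (0)·(0) + (0)·(0) + (1)·(1)) / 3 = 2/3 = 0.6667

S is symmetric (S[j,i] = S[i,j]). Assembling:

S = [[6.9167, 0],
 [0, 0.6667]]


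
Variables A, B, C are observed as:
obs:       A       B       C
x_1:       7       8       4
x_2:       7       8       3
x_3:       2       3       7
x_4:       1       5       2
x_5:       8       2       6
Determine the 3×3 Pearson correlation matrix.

Step 1 — column means:
  mean(A) = (7 + 7 + 2 + 1 + 8) / 5 = 25/5 = 5
  mean(B) = (8 + 8 + 3 + 5 + 2) / 5 = 26/5 = 5.2
  mean(C) = (4 + 3 + 7 + 2 + 6) / 5 = 22/5 = 4.4

Step 2 — sample variances and covariances s[i,j] = (1/(n-1)) · Σ_k (x_{k,i} - mean_i) · (x_{k,j} - mean_j), with n-1 = 4:
  s[A,A] = ((2)·(2) + (2)·(2) + (-3)·(-3) + (-4)·(-4) + (3)·(3)) / 4 = 42/4 = 10.5
  s[A,B] = ((2)·(2.8) + (2)·(2.8) + (-3)·(-2.2) + (-4)·(-0.2) + (3)·(-3.2)) / 4 = 9/4 = 2.25
  s[A,C] = ((2)·(-0.4) + (2)·(-1.4) + (-3)·(2.6) + (-4)·(-2.4) + (3)·(1.6)) / 4 = 3/4 = 0.75
  s[B,B] = ((2.8)·(2.8) + (2.8)·(2.8) + (-2.2)·(-2.2) + (-0.2)·(-0.2) + (-3.2)·(-3.2)) / 4 = 30.8/4 = 7.7
  s[B,C] = ((2.8)·(-0.4) + (2.8)·(-1.4) + (-2.2)·(2.6) + (-0.2)·(-2.4) + (-3.2)·(1.6)) / 4 = -15.4/4 = -3.85
  s[C,C] = ((-0.4)·(-0.4) + (-1.4)·(-1.4) + (2.6)·(2.6) + (-2.4)·(-2.4) + (1.6)·(1.6)) / 4 = 17.2/4 = 4.3
  Sample standard deviations s_i = √(s[i,i]):
  s(A) = √(10.5) = 3.2404
  s(B) = √(7.7) = 2.7749
  s(C) = √(4.3) = 2.0736

Step 3 — r_{ij} = s_{ij} / (s_i · s_j):
  r[A,A] = 1 (diagonal).
  r[A,B] = 2.25 / (3.2404 · 2.7749) = 2.25 / 8.9917 = 0.2502
  r[A,C] = 0.75 / (3.2404 · 2.0736) = 0.75 / 6.7194 = 0.1116
  r[B,B] = 1 (diagonal).
  r[B,C] = -3.85 / (2.7749 · 2.0736) = -3.85 / 5.7541 = -0.6691
  r[C,C] = 1 (diagonal).

R is symmetric with unit diagonal. Assembling:

R = [[1, 0.2502, 0.1116],
 [0.2502, 1, -0.6691],
 [0.1116, -0.6691, 1]]


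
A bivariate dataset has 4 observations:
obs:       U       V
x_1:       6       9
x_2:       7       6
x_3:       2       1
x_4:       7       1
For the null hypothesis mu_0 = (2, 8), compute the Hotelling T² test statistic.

Step 1 — sample mean vector:
  mean(U) = (6 + 7 + 2 + 7) / 4 = 22/4 = 5.5
  mean(V) = (9 + 6 + 1 + 1) / 4 = 17/4 = 4.25
  x̄ = (5.5, 4.25),  deviation x̄ - mu_0 = (5.5, 4.25) - (2, 8) = (3.5, -3.75).

Step 2 — sample covariance matrix, S[i,j] = (1/(n-1)) · Σ_k (x_{k,i} - mean_i) · (x_{k,j} - mean_j), divisor n-1 = 3:
  S[U,U] = ((0.5)·(0.5) + (1.5)·(1.5) + (-3.5)·(-3.5) + (1.5)·(1.5)) / 3 = 17/3 = 5.6667
  S[U,V] = ((0.5)·(4.75) + (1.5)·(1.75) + (-3.5)·(-3.25) + (1.5)·(-3.25)) / 3 = 11.5/3 = 3.8333
  S[V,V] = ((4.75)·(4.75) + (1.75)·(1.75) + (-3.25)·(-3.25) + (-3.25)·(-3.25)) / 3 = 46.75/3 = 15.5833
  S = [[5.6667, 3.8333],
 [3.8333, 15.5833]].

Step 3 — invert S. det(S) = 5.6667·15.5833 - (3.8333)² = 73.6111.
  S^{-1} = (1/det) · [[d, -b], [-b, a]] = [[0.2117, -0.0521],
 [-0.0521, 0.077]].

Step 4 — quadratic form (x̄ - mu_0)^T · S^{-1} · (x̄ - mu_0):
  S^{-1} · (x̄ - mu_0) = (0.9362, -0.4709),
  (x̄ - mu_0)^T · [...] = (3.5)·(0.9362) + (-3.75)·(-0.4709) = 5.0428.

Step 5 — scale by n: T² = 4 · 5.0428 = 20.1713.

T² ≈ 20.1713


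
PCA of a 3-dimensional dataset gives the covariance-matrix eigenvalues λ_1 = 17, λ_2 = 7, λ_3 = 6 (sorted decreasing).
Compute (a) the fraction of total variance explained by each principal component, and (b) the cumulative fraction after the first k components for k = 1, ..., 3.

Step 1 — total variance = trace(Sigma) = Σ λ_i = 17 + 7 + 6 = 30.

Step 2 — fraction explained by component i = λ_i / Σ λ:
  PC1: 17/30 = 0.5667
  PC2: 7/30 = 0.2333
  PC3: 6/30 = 0.2

Step 3 — cumulative fraction after k components = (λ_1 + ... + λ_k) / Σ λ:
  k = 1: 17/30 = 0.5667
  k = 2: (17 + 7)/30 = 24/30 = 0.8
  k = 3: (17 + 7 + 6)/30 = 30/30 = 1

Summary (fraction, with percent):

explained: PC1 0.5667 (56.67%), PC2 0.2333 (23.33%), PC3 0.2 (20%);  cumulative: 0.5667, 0.8, 1


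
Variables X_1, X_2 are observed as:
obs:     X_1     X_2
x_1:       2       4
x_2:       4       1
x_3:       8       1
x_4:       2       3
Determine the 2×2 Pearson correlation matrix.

Step 1 — column means:
  mean(X_1) = (2 + 4 + 8 + 2) / 4 = 16/4 = 4
  mean(X_2) = (4 + 1 + 1 + 3) / 4 = 9/4 = 2.25

Step 2 — sample variances and covariances s[i,j] = (1/(n-1)) · Σ_k (x_{k,i} - mean_i) · (x_{k,j} - mean_j), with n-1 = 3:
  s[X_1,X_1] = ((-2)·(-2) + (0)·(0) + (4)·(4) + (-2)·(-2)) / 3 = 24/3 = 8
  s[X_1,X_2] = ((-2)·(1.75) + (0)·(-1.25) + (4)·(-1.25) + (-2)·(0.75)) / 3 = -10/3 = -3.3333
  s[X_2,X_2] = ((1.75)·(1.75) + (-1.25)·(-1.25) + (-1.25)·(-1.25) + (0.75)·(0.75)) / 3 = 6.75/3 = 2.25
  Sample standard deviations s_i = √(s[i,i]):
  s(X_1) = √(8) = 2.8284
  s(X_2) = √(2.25) = 1.5

Step 3 — r_{ij} = s_{ij} / (s_i · s_j):
  r[X_1,X_1] = 1 (diagonal).
  r[X_1,X_2] = -3.3333 / (2.8284 · 1.5) = -3.3333 / 4.2426 = -0.7857
  r[X_2,X_2] = 1 (diagonal).

R is symmetric with unit diagonal. Assembling:

R = [[1, -0.7857],
 [-0.7857, 1]]


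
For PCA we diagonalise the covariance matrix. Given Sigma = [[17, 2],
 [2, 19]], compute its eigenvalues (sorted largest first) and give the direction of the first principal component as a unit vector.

Step 1 — characteristic polynomial of 2×2 Sigma:
  det(Sigma - λI) = λ² - trace · λ + det = 0.
  trace = 17 + 19 = 36, det = 17·19 - (2)² = 319.
Step 2 — discriminant:
  Δ = trace² - 4·det = 1296 - 1276 = 20.
Step 3 — eigenvalues:
  λ = (trace ± √Δ)/2 = (36 ± 4.4721)/2,
  λ_1 = 20.2361,  λ_2 = 15.7639.

Step 4 — unit eigenvector for λ_1: solve (Sigma - λ_1 I)v = 0. First row:
  (17 - 20.2361)·v_x + (2)·v_y = 0, i.e. (-3.2361)·v_x + (2)·v_y = 0,
  so v ∝ (b, λ_1 - a) = (2, 3.2361) = u.
  ||u|| = √((2)² + (3.2361)²) = √(14.4721) ≈ 3.8042,
  v_1 = u/||u|| ≈ (0.5257, 0.8507) (||v_1|| = 1).

λ_1 = 20.2361,  λ_2 = 15.7639;  v_1 ≈ (0.5257, 0.8507)


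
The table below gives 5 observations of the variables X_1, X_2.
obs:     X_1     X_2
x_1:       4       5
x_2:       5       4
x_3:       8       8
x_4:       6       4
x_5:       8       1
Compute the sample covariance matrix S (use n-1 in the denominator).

Step 1 — column means:
  mean(X_1) = (4 + 5 + 8 + 6 + 8) / 5 = 31/5 = 6.2
  mean(X_2) = (5 + 4 + 8 + 4 + 1) / 5 = 22/5 = 4.4

Step 2 — sample covariance S[i,j] = (1/(n-1)) · Σ_k (x_{k,i} - mean_i) · (x_{k,j} - mean_j), with n-1 = 4.
  S[X_1,X_1] = ((-2.2)·(-2.2) + (-1.2)·(-1.2) + (1.8)·(1.8) + (-0.2)·(-0.2) + (1.8)·(1.8)) / 4 = 12.8/4 = 3.2
  S[X_1,X_2] = ((-2.2)·(0.6) + (-1.2)·(-0.4) + (1.8)·(3.6) + (-0.2)·(-0.4) + (1.8)·(-3.4)) / 4 = -0.4/4 = -0.1
  S[X_2,X_2] = ((0.6)·(0.6) + (-0.4)·(-0.4) + (3.6)·(3.6) + (-0.4)·(-0.4) + (-3.4)·(-3.4)) / 4 = 25.2/4 = 6.3

S is symmetric (S[j,i] = S[i,j]). Assembling:

S = [[3.2, -0.1],
 [-0.1, 6.3]]


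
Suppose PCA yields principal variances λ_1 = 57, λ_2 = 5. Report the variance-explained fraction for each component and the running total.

Step 1 — total variance = trace(Sigma) = Σ λ_i = 57 + 5 = 62.

Step 2 — fraction explained by component i = λ_i / Σ λ:
  PC1: 57/62 = 0.9194
  PC2: 5/62 = 0.0806

Step 3 — cumulative fraction after k components = (λ_1 + ... + λ_k) / Σ λ:
  k = 1: 57/62 = 0.9194
  k = 2: (57 + 5)/62 = 62/62 = 1

Summary (fraction, with percent):

explained: PC1 0.9194 (91.94%), PC2 0.0806 (8.06%);  cumulative: 0.9194, 1


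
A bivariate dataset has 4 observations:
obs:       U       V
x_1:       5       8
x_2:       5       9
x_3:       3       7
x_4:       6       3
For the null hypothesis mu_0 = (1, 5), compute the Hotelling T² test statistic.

Step 1 — sample mean vector:
  mean(U) = (5 + 5 + 3 + 6) / 4 = 19/4 = 4.75
  mean(V) = (8 + 9 + 7 + 3) / 4 = 27/4 = 6.75
  x̄ = (4.75, 6.75),  deviation x̄ - mu_0 = (4.75, 6.75) - (1, 5) = (3.75, 1.75).

Step 2 — sample covariance matrix, S[i,j] = (1/(n-1)) · Σ_k (x_{k,i} - mean_i) · (x_{k,j} - mean_j), divisor n-1 = 3:
  S[U,U] = ((0.25)·(0.25) + (0.25)·(0.25) + (-1.75)·(-1.75) + (1.25)·(1.25)) / 3 = 4.75/3 = 1.5833
  S[U,V] = ((0.25)·(1.25) + (0.25)·(2.25) + (-1.75)·(0.25) + (1.25)·(-3.75)) / 3 = -4.25/3 = -1.4167
  S[V,V] = ((1.25)·(1.25) + (2.25)·(2.25) + (0.25)·(0.25) + (-3.75)·(-3.75)) / 3 = 20.75/3 = 6.9167
  S = [[1.5833, -1.4167],
 [-1.4167, 6.9167]].

Step 3 — invert S. det(S) = 1.5833·6.9167 - (-1.4167)² = 8.9444.
  S^{-1} = (1/det) · [[d, -b], [-b, a]] = [[0.7733, 0.1584],
 [0.1584, 0.177]].

Step 4 — quadratic form (x̄ - mu_0)^T · S^{-1} · (x̄ - mu_0):
  S^{-1} · (x̄ - mu_0) = (3.177, 0.9037),
  (x̄ - mu_0)^T · [...] = (3.75)·(3.177) + (1.75)·(0.9037) = 13.4953.

Step 5 — scale by n: T² = 4 · 13.4953 = 53.9814.

T² ≈ 53.9814


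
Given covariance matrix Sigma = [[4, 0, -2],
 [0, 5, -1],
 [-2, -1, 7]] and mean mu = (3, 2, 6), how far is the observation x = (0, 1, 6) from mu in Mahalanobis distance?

Step 1 — centre the observation: (x - mu) = (-3, -1, 0).

Step 2 — invert Sigma (cofactor / det for 3×3, or solve directly):
  Sigma^{-1} = [[0.2931, 0.0172, 0.0862],
 [0.0172, 0.2069, 0.0345],
 [0.0862, 0.0345, 0.1724]].

Step 3 — form the quadratic (x - mu)^T · Sigma^{-1} · (x - mu):
  Sigma^{-1} · (x - mu) = (-0.8966, -0.2586, -0.2931).
  (x - mu)^T · [Sigma^{-1} · (x - mu)] = (-3)·(-0.8966) + (-1)·(-0.2586) + (0)·(-0.2931) = 2.9483.

Step 4 — take square root: d = √(2.9483) ≈ 1.7171.

d(x, mu) = √(2.9483) ≈ 1.7171


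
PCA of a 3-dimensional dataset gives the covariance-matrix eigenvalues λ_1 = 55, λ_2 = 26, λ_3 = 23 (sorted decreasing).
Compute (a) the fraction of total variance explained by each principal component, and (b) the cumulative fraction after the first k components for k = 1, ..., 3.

Step 1 — total variance = trace(Sigma) = Σ λ_i = 55 + 26 + 23 = 104.

Step 2 — fraction explained by component i = λ_i / Σ λ:
  PC1: 55/104 = 0.5288
  PC2: 26/104 = 0.25
  PC3: 23/104 = 0.2212

Step 3 — cumulative fraction after k components = (λ_1 + ... + λ_k) / Σ λ:
  k = 1: 55/104 = 0.5288
  k = 2: (55 + 26)/104 = 81/104 = 0.7788
  k = 3: (55 + 26 + 23)/104 = 104/104 = 1

Summary (fraction, with percent):

explained: PC1 0.5288 (52.88%), PC2 0.25 (25%), PC3 0.2212 (22.12%);  cumulative: 0.5288, 0.7788, 1


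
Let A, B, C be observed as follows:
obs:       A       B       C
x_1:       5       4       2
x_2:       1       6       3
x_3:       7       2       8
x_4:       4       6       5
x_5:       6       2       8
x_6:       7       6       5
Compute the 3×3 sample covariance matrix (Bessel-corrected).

Step 1 — column means:
  mean(A) = (5 + 1 + 7 + 4 + 6 + 7) / 6 = 30/6 = 5
  mean(B) = (4 + 6 + 2 + 6 + 2 + 6) / 6 = 26/6 = 4.3333
  mean(C) = (2 + 3 + 8 + 5 + 8 + 5) / 6 = 31/6 = 5.1667

Step 2 — sample covariance S[i,j] = (1/(n-1)) · Σ_k (x_{k,i} - mean_i) · (x_{k,j} - mean_j), with n-1 = 5.
  S[A,A] = ((0)·(0) + (-4)·(-4) + (2)·(2) + (-1)·(-1) + (1)·(1) + (2)·(2)) / 5 = 26/5 = 5.2
  S[A,B] = ((0)·(-0.3333) + (-4)·(1.6667) + (2)·(-2.3333) + (-1)·(1.6667) + (1)·(-2.3333) + (2)·(1.6667)) / 5 = -12/5 = -2.4
  S[A,C] = ((0)·(-3.1667) + (-4)·(-2.1667) + (2)·(2.8333) + (-1)·(-0.1667) + (1)·(2.8333) + (2)·(-0.1667)) / 5 = 17/5 = 3.4
  S[B,B] = ((-0.3333)·(-0.3333) + (1.6667)·(1.6667) + (-2.3333)·(-2.3333) + (1.6667)·(1.6667) + (-2.3333)·(-2.3333) + (1.6667)·(1.6667)) / 5 = 19.3333/5 = 3.8667
  S[B,C] = ((-0.3333)·(-3.1667) + (1.6667)·(-2.1667) + (-2.3333)·(2.8333) + (1.6667)·(-0.1667) + (-2.3333)·(2.8333) + (1.6667)·(-0.1667)) / 5 = -16.3333/5 = -3.2667
  S[C,C] = ((-3.1667)·(-3.1667) + (-2.1667)·(-2.1667) + (2.8333)·(2.8333) + (-0.1667)·(-0.1667) + (2.8333)·(2.8333) + (-0.1667)·(-0.1667)) / 5 = 30.8333/5 = 6.1667

S is symmetric (S[j,i] = S[i,j]). Assembling:

S = [[5.2, -2.4, 3.4],
 [-2.4, 3.8667, -3.2667],
 [3.4, -3.2667, 6.1667]]


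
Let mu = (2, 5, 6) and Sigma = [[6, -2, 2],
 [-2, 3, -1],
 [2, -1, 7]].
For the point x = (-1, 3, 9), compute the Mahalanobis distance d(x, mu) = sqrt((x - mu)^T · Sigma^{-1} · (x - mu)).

Step 1 — centre the observation: (x - mu) = (-3, -2, 3).

Step 2 — invert Sigma (cofactor / det for 3×3, or solve directly):
  Sigma^{-1} = [[0.2273, 0.1364, -0.0455],
 [0.1364, 0.4318, 0.0227],
 [-0.0455, 0.0227, 0.1591]].

Step 3 — form the quadratic (x - mu)^T · Sigma^{-1} · (x - mu):
  Sigma^{-1} · (x - mu) = (-1.0909, -1.2045, 0.5682).
  (x - mu)^T · [Sigma^{-1} · (x - mu)] = (-3)·(-1.0909) + (-2)·(-1.2045) + (3)·(0.5682) = 7.3864.

Step 4 — take square root: d = √(7.3864) ≈ 2.7178.

d(x, mu) = √(7.3864) ≈ 2.7178


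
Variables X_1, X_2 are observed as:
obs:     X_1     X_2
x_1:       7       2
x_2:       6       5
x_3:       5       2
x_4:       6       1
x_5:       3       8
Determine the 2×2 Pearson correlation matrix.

Step 1 — column means:
  mean(X_1) = (7 + 6 + 5 + 6 + 3) / 5 = 27/5 = 5.4
  mean(X_2) = (2 + 5 + 2 + 1 + 8) / 5 = 18/5 = 3.6

Step 2 — sample variances and covariances s[i,j] = (1/(n-1)) · Σ_k (x_{k,i} - mean_i) · (x_{k,j} - mean_j), with n-1 = 4:
  s[X_1,X_1] = ((1.6)·(1.6) + (0.6)·(0.6) + (-0.4)·(-0.4) + (0.6)·(0.6) + (-2.4)·(-2.4)) / 4 = 9.2/4 = 2.3
  s[X_1,X_2] = ((1.6)·(-1.6) + (0.6)·(1.4) + (-0.4)·(-1.6) + (0.6)·(-2.6) + (-2.4)·(4.4)) / 4 = -13.2/4 = -3.3
  s[X_2,X_2] = ((-1.6)·(-1.6) + (1.4)·(1.4) + (-1.6)·(-1.6) + (-2.6)·(-2.6) + (4.4)·(4.4)) / 4 = 33.2/4 = 8.3
  Sample standard deviations s_i = √(s[i,i]):
  s(X_1) = √(2.3) = 1.5166
  s(X_2) = √(8.3) = 2.881

Step 3 — r_{ij} = s_{ij} / (s_i · s_j):
  r[X_1,X_1] = 1 (diagonal).
  r[X_1,X_2] = -3.3 / (1.5166 · 2.881) = -3.3 / 4.3692 = -0.7553
  r[X_2,X_2] = 1 (diagonal).

R is symmetric with unit diagonal. Assembling:

R = [[1, -0.7553],
 [-0.7553, 1]]


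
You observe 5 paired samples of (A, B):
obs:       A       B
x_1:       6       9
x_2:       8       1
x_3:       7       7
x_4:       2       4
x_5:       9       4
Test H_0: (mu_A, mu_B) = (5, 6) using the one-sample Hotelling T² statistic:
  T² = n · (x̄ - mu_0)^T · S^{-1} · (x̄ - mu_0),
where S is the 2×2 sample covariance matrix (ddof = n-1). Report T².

Step 1 — sample mean vector:
  mean(A) = (6 + 8 + 7 + 2 + 9) / 5 = 32/5 = 6.4
  mean(B) = (9 + 1 + 7 + 4 + 4) / 5 = 25/5 = 5
  x̄ = (6.4, 5),  deviation x̄ - mu_0 = (6.4, 5) - (5, 6) = (1.4, -1).

Step 2 — sample covariance matrix, S[i,j] = (1/(n-1)) · Σ_k (x_{k,i} - mean_i) · (x_{k,j} - mean_j), divisor n-1 = 4:
  S[A,A] = ((-0.4)·(-0.4) + (1.6)·(1.6) + (0.6)·(0.6) + (-4.4)·(-4.4) + (2.6)·(2.6)) / 4 = 29.2/4 = 7.3
  S[A,B] = ((-0.4)·(4) + (1.6)·(-4) + (0.6)·(2) + (-4.4)·(-1) + (2.6)·(-1)) / 4 = -5/4 = -1.25
  S[B,B] = ((4)·(4) + (-4)·(-4) + (2)·(2) + (-1)·(-1) + (-1)·(-1)) / 4 = 38/4 = 9.5
  S = [[7.3, -1.25],
 [-1.25, 9.5]].

Step 3 — invert S. det(S) = 7.3·9.5 - (-1.25)² = 67.7875.
  S^{-1} = (1/det) · [[d, -b], [-b, a]] = [[0.1401, 0.0184],
 [0.0184, 0.1077]].

Step 4 — quadratic form (x̄ - mu_0)^T · S^{-1} · (x̄ - mu_0):
  S^{-1} · (x̄ - mu_0) = (0.1778, -0.0819),
  (x̄ - mu_0)^T · [...] = (1.4)·(0.1778) + (-1)·(-0.0819) = 0.3307.

Step 5 — scale by n: T² = 5 · 0.3307 = 1.6537.

T² ≈ 1.6537


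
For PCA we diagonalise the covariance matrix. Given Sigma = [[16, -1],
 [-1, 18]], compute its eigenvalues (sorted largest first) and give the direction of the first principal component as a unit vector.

Step 1 — characteristic polynomial of 2×2 Sigma:
  det(Sigma - λI) = λ² - trace · λ + det = 0.
  trace = 16 + 18 = 34, det = 16·18 - (-1)² = 287.
Step 2 — discriminant:
  Δ = trace² - 4·det = 1156 - 1148 = 8.
Step 3 — eigenvalues:
  λ = (trace ± √Δ)/2 = (34 ± 2.8284)/2,
  λ_1 = 18.4142,  λ_2 = 15.5858.

Step 4 — unit eigenvector for λ_1: solve (Sigma - λ_1 I)v = 0. First row:
  (16 - 18.4142)·v_x + (-1)·v_y = 0, i.e. (-2.4142)·v_x + (-1)·v_y = 0,
  so v ∝ (b, λ_1 - a) = (-1, 2.4142); multiply by -1 so the first entry is positive: u = (1, -2.4142).
  ||u|| = √((1)² + (-2.4142)²) = √(6.8284) ≈ 2.6131,
  v_1 = u/||u|| ≈ (0.3827, -0.9239) (||v_1|| = 1).

λ_1 = 18.4142,  λ_2 = 15.5858;  v_1 ≈ (0.3827, -0.9239)


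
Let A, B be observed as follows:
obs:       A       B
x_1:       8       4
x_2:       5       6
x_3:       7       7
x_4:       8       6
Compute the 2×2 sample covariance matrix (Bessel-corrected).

Step 1 — column means:
  mean(A) = (8 + 5 + 7 + 8) / 4 = 28/4 = 7
  mean(B) = (4 + 6 + 7 + 6) / 4 = 23/4 = 5.75

Step 2 — sample covariance S[i,j] = (1/(n-1)) · Σ_k (x_{k,i} - mean_i) · (x_{k,j} - mean_j), with n-1 = 3.
  S[A,A] = ((1)·(1) + (-2)·(-2) + (0)·(0) + (1)·(1)) / 3 = 6/3 = 2
  S[A,B] = ((1)·(-1.75) + (-2)·(0.25) + (0)·(1.25) + (1)·(0.25)) / 3 = -2/3 = -0.6667
  S[B,B] = ((-1.75)·(-1.75) + (0.25)·(0.25) + (1.25)·(1.25) + (0.25)·(0.25)) / 3 = 4.75/3 = 1.5833

S is symmetric (S[j,i] = S[i,j]). Assembling:

S = [[2, -0.6667],
 [-0.6667, 1.5833]]


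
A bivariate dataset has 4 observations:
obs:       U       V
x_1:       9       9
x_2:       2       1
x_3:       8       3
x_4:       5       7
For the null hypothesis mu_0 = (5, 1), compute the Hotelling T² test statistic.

Step 1 — sample mean vector:
  mean(U) = (9 + 2 + 8 + 5) / 4 = 24/4 = 6
  mean(V) = (9 + 1 + 3 + 7) / 4 = 20/4 = 5
  x̄ = (6, 5),  deviation x̄ - mu_0 = (6, 5) - (5, 1) = (1, 4).

Step 2 — sample covariance matrix, S[i,j] = (1/(n-1)) · Σ_k (x_{k,i} - mean_i) · (x_{k,j} - mean_j), divisor n-1 = 3:
  S[U,U] = ((3)·(3) + (-4)·(-4) + (2)·(2) + (-1)·(-1)) / 3 = 30/3 = 10
  S[U,V] = ((3)·(4) + (-4)·(-4) + (2)·(-2) + (-1)·(2)) / 3 = 22/3 = 7.3333
  S[V,V] = ((4)·(4) + (-4)·(-4) + (-2)·(-2) + (2)·(2)) / 3 = 40/3 = 13.3333
  S = [[10, 7.3333],
 [7.3333, 13.3333]].

Step 3 — invert S. det(S) = 10·13.3333 - (7.3333)² = 79.5556.
  S^{-1} = (1/det) · [[d, -b], [-b, a]] = [[0.1676, -0.0922],
 [-0.0922, 0.1257]].

Step 4 — quadratic form (x̄ - mu_0)^T · S^{-1} · (x̄ - mu_0):
  S^{-1} · (x̄ - mu_0) = (-0.2011, 0.4106),
  (x̄ - mu_0)^T · [...] = (1)·(-0.2011) + (4)·(0.4106) = 1.4413.

Step 5 — scale by n: T² = 4 · 1.4413 = 5.7654.

T² ≈ 5.7654
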